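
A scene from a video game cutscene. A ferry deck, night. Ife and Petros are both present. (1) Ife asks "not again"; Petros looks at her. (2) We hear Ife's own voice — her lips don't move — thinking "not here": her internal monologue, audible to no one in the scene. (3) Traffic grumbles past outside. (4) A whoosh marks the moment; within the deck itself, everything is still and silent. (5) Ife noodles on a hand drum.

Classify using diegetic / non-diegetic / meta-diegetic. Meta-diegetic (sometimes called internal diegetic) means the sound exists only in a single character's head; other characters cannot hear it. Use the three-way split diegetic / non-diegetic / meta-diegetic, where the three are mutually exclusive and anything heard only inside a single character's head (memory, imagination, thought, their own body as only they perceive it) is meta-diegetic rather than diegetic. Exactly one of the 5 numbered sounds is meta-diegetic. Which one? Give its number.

(1) spoken by a character present in the story world → diegetic.
(2) it's Ife's unspoken thought, heard only by the audience via her subjectivity → meta-diegetic.
(3) is diegetic: it's the actual ambient sound of the location.
Sound (4): it's a sound-design accent with no in-world source; no one in the scene can hear it, so non-diegetic.
(5) a character is playing a hand drum on screen → diegetic.
Only (2) is meta-diegetic.

2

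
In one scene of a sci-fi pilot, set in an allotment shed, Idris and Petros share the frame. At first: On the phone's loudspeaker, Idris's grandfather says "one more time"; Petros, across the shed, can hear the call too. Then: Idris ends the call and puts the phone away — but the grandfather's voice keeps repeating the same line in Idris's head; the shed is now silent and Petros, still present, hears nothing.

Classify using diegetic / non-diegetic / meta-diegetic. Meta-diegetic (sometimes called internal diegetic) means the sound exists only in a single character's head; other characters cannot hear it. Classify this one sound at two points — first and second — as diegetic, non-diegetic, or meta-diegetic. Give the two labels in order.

diegetic, meta-diegetic

First: the loudspeaker is an in-world source; both Idris and Petros hear the call → diegetic.
Second: with the phone off, the voice continues only as Idris's private mental replay — Petros can't hear it → meta-diegetic.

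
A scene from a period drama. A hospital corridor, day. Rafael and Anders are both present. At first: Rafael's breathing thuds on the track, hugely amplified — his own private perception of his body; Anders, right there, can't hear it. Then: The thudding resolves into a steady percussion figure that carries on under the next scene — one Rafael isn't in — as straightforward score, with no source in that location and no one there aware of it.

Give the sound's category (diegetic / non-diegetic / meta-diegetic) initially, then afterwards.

Initially: it's Rafael's subjective body sound, inaudible to Anders → meta-diegetic.
Afterwards: detached from Rafael and playing as sourceless score over a scene he isn't in — for the audience only → non-diegetic.

meta-diegetic, non-diegetic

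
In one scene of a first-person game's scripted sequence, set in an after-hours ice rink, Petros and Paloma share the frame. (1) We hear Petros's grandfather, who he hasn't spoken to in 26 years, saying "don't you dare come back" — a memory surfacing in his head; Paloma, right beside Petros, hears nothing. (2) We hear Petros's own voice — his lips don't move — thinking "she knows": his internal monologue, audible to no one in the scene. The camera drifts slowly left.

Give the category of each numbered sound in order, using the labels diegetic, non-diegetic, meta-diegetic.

Sound (1): it's Petros's recollection rendered as sound; the other character can't hear it, so meta-diegetic.
Sound (2): internal monologue — inside Petros's mind, not spoken into the scene, so meta-diegetic.

meta-diegetic, meta-diegetic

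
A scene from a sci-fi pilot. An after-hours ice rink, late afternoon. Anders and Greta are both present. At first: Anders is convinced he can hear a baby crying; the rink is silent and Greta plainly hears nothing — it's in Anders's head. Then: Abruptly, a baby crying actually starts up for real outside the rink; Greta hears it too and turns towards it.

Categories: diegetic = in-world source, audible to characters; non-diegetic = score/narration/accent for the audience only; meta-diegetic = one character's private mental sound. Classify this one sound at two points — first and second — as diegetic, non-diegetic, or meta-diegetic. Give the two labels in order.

meta-diegetic, diegetic

First: only Anders 'hears' it — imagined, in his mind → meta-diegetic.
Second: now there's a real external source and Greta hears it too — in the story world → diegetic.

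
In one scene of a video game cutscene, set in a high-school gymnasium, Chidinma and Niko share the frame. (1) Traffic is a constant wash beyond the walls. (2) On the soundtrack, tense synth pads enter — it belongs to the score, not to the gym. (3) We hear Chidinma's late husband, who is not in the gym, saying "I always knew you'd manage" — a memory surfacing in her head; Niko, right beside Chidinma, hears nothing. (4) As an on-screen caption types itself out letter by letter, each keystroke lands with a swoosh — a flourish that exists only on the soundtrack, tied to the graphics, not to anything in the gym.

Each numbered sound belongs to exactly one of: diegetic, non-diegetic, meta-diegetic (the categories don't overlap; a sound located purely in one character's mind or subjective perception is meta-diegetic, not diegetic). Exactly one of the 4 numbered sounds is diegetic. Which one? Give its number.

Sound (1): traffic is part of the location's real environment, so diegetic.
(2) is non-diegetic: score with no on-screen or off-screen source; it exists for the audience alone.
(3) is meta-diegetic: a remembered line, private to Chidinma — not present in the room, not audible to Niko.
(4) it accompanies on-screen graphics, not anything inside the story world → non-diegetic.
Only (1) is diegetic.

1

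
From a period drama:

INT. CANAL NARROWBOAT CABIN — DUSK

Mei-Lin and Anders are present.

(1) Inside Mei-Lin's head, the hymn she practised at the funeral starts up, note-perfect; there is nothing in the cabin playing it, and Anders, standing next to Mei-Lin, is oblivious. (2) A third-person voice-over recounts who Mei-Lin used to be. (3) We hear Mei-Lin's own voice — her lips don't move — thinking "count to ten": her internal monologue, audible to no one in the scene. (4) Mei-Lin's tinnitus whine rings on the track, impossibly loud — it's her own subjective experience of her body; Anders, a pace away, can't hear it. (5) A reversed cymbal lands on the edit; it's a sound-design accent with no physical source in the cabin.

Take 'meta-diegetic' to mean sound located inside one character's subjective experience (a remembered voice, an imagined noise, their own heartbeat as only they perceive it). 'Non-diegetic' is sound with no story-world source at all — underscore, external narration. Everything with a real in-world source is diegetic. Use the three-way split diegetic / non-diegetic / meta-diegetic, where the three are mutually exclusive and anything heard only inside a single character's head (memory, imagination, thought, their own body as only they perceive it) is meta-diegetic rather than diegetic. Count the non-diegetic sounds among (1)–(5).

2

(1) is meta-diegetic: it lives in Mei-Lin's subjectivity, not in the cabin.
(2) is non-diegetic: the narrator exists outside the story world, addressing only the audience.
(3) is meta-diegetic: it's Mei-Lin's unspoken thought, heard only by the audience via her subjectivity.
(4) is meta-diegetic: a subjective body sound — Mei-Lin's private perception, inaudible to Anders.
(5) is non-diegetic: an editorial stinger — it belongs to the cut, not the story world.
Non-diegetic: (2), (5) — that's 2.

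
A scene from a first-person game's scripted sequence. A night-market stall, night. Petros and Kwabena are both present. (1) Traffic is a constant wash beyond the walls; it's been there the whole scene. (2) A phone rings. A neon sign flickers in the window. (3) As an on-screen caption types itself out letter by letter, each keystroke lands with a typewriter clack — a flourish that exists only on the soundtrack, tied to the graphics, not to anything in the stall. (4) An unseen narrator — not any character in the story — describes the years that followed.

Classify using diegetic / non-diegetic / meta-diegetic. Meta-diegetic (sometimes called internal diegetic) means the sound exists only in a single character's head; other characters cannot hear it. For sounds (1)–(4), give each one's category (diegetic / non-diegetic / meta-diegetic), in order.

Sound (1): traffic is part of the location's real environment, so diegetic.
(2) a phone is a real object/event in the scene's world → diegetic.
Sound (3): sound married to a title/caption — outside the diegesis by definition, so non-diegetic.
Sound (4): the narrator exists outside the story world, addressing only the audience, so non-diegetic.

diegetic, diegetic, non-diegetic, non-diegetic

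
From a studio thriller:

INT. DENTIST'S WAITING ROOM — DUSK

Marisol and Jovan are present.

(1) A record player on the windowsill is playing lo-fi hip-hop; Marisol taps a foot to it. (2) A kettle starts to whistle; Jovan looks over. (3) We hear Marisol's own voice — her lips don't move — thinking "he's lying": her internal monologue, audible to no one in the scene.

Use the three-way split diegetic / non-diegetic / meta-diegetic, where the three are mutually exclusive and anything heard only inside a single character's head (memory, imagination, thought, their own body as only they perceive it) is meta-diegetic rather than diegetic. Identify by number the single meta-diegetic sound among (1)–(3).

(1) the music comes from an on-screen device that Marisol responds to → diegetic.
Sound (2): a kettle is a real object/event in the scene's world, so diegetic.
(3) it's Marisol's unspoken thought, heard only by the audience via her subjectivity → meta-diegetic.
Only (3) is meta-diegetic.

3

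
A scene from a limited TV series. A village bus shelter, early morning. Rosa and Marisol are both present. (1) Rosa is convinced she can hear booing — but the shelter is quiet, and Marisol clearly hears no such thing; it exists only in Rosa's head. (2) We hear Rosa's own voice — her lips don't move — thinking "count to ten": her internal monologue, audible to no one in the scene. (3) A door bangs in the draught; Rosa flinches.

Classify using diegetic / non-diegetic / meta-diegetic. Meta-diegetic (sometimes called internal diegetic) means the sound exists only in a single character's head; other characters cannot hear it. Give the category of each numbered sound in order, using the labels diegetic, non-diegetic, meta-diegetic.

(1) the sound is imagined by Rosa; nothing in the story world is producing it and Marisol can't hear it → meta-diegetic.
Sound (2): it's Rosa's unspoken thought, heard only by the audience via her subjectivity, so meta-diegetic.
(3) is diegetic: the sound comes from a door physically present in the location.

meta-diegetic, meta-diegetic, diegetic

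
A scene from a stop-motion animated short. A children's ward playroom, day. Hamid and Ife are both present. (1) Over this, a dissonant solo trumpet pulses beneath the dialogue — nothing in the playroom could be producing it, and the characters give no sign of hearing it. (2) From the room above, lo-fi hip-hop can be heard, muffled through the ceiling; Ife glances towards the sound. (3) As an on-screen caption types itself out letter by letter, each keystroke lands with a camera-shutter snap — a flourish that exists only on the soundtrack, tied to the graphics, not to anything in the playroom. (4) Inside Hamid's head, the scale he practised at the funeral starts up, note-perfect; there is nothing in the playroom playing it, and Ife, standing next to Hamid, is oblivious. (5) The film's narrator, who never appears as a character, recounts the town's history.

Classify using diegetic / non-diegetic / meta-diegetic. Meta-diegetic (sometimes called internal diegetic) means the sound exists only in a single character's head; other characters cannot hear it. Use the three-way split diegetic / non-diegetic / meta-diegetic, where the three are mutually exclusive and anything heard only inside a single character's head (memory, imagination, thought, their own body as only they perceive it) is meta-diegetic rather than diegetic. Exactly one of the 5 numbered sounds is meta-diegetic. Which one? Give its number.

4

Sound (1): it has no source in the story world and no character can hear it — it's underscore, so non-diegetic.
(2) is diegetic: the music has an off-screen but real-world source and a character hears it.
Sound (3): the caption isn't part of the story world, so neither is the sound tied to it, so non-diegetic.
Sound (4): it lives in Hamid's subjectivity, not in the playroom, so meta-diegetic.
(5) is non-diegetic: commentary laid over the scene from outside the fiction.
Only (4) is meta-diegetic.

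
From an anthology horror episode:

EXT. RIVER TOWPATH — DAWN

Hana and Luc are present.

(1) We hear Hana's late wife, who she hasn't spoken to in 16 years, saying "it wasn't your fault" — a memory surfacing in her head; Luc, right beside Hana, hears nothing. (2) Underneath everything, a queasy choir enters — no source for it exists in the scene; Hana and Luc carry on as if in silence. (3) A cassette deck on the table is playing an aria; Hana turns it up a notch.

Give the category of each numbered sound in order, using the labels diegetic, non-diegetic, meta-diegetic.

(1) the voice is a memory playing only inside Hana's mind; Luc can't hear it → meta-diegetic.
(2) is non-diegetic: score with no on-screen or off-screen source; it exists for the audience alone.
(3) is diegetic: the music comes from an on-screen device that Hana responds to.

meta-diegetic, non-diegetic, diegetic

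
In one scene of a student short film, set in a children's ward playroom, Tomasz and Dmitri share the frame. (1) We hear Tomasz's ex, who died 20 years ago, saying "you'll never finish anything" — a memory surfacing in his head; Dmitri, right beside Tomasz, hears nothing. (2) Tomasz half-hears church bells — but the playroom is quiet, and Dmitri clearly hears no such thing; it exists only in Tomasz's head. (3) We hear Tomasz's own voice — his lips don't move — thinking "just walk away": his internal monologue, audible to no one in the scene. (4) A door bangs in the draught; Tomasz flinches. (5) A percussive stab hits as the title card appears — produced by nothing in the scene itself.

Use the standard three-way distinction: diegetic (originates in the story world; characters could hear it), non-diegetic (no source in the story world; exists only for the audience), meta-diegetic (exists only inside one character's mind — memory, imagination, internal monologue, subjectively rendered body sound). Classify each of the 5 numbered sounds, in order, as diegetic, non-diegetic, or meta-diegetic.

(1) a remembered line, private to Tomasz — not present in the room, not audible to Dmitri → meta-diegetic.
Sound (2): Tomasz alone 'hears' it — an imagined sound, not present in the space, so meta-diegetic.
(3) is meta-diegetic: it's Tomasz's unspoken thought, heard only by the audience via his subjectivity.
(4) is diegetic: a door is a real object/event in the scene's world.
Sound (5): nothing in the scene produces it; it's an accent added for the audience, so non-diegetic.

meta-diegetic, meta-diegetic, meta-diegetic, diegetic, non-diegetic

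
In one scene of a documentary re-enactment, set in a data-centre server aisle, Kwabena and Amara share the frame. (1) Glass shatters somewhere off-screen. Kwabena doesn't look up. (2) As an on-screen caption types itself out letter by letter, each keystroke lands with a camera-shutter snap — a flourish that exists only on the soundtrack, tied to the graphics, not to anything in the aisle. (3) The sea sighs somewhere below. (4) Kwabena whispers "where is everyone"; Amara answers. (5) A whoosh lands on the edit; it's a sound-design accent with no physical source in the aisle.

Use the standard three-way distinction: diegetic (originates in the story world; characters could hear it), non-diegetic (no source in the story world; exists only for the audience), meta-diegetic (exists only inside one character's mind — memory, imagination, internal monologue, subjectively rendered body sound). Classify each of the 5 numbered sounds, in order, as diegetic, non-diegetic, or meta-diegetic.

diegetic, non-diegetic, diegetic, diegetic, non-diegetic

Sound (1): the sound comes from glass physically present in the location, so diegetic.
(2) the caption isn't part of the story world, so neither is the sound tied to it → non-diegetic.
(3) ambient/room sound belonging to the story's physical space → diegetic.
(4) spoken by a character present in the story world → diegetic.
(5) is non-diegetic: it's a sound-design accent with no in-world source; no one in the scene can hear it.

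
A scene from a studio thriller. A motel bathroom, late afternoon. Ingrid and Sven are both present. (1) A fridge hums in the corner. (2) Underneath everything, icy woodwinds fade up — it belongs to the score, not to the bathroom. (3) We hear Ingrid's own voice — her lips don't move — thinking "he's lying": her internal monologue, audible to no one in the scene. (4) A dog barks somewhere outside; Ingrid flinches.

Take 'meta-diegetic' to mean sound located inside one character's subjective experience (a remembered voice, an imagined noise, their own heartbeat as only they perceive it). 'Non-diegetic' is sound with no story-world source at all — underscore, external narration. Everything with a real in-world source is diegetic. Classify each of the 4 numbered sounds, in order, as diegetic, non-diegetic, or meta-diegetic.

(1) is diegetic: ambient/room sound belonging to the story's physical space.
Sound (2): score with no on-screen or off-screen source; it exists for the audience alone, so non-diegetic.
(3) is meta-diegetic: it's Ingrid's unspoken thought, heard only by the audience via her subjectivity.
Sound (4): the sound comes from a dog physically present in the location, so diegetic.

diegetic, non-diegetic, meta-diegetic, diegetic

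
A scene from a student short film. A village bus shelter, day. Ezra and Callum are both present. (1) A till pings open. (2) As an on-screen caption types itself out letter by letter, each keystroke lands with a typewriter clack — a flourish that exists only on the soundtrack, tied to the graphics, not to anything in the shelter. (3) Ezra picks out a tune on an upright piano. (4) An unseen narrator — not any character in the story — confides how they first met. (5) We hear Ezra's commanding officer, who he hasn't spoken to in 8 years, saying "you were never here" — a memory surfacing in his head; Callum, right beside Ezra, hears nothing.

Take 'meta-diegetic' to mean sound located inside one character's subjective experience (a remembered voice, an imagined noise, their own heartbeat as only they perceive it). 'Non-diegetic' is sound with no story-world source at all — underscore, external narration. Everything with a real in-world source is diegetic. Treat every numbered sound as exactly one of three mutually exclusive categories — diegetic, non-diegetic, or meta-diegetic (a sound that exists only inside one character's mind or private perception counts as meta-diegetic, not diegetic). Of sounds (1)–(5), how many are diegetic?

2

Sound (1): the sound comes from a till physically present in the location, so diegetic.
(2) the caption isn't part of the story world, so neither is the sound tied to it → non-diegetic.
(3) Ezra is producing the music live, in the story world → diegetic.
(4) is non-diegetic: commentary laid over the scene from outside the fiction.
Sound (5): a remembered line, private to Ezra — not present in the room, not audible to Callum, so meta-diegetic.
Diegetic: (1), (3) — that's 2.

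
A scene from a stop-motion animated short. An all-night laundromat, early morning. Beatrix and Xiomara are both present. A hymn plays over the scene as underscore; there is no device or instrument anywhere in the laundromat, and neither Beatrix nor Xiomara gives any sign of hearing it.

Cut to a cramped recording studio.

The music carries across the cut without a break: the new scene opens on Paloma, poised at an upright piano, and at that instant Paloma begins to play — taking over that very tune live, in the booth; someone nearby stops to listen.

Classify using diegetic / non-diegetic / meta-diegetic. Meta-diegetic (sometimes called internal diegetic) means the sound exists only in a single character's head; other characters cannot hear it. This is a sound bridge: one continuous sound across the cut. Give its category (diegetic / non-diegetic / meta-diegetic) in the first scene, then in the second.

non-diegetic, diegetic

Scene one: there's no in-world source anywhere and no character hears it — underscore for the audience only → non-diegetic.
Scene two: from the moment Paloma starts playing, the tune is being performed on an upright piano inside the story world and another character hears it → diegetic.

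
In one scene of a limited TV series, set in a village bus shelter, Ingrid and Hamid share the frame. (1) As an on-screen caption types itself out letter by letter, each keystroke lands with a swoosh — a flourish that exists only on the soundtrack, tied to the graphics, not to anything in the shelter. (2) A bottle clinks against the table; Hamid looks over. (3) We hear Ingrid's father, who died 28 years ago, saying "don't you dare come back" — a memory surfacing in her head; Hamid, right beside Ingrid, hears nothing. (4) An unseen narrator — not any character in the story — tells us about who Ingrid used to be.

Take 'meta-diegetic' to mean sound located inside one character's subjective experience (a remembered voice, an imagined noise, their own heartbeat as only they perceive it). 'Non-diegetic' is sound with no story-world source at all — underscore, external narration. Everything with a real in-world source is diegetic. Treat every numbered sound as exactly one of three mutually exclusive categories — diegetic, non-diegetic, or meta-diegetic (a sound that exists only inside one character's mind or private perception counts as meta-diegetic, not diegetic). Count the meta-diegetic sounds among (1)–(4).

1

Sound (1): sound married to a title/caption — outside the diegesis by definition, so non-diegetic.
(2) is diegetic: a bottle is a real object/event in the scene's world.
(3) it's Ingrid's recollection rendered as sound; the other character can't hear it → meta-diegetic.
(4) external voice-over — not a character, not heard by anyone in the scene → non-diegetic.
So 1 of the 4 is meta-diegetic: (3).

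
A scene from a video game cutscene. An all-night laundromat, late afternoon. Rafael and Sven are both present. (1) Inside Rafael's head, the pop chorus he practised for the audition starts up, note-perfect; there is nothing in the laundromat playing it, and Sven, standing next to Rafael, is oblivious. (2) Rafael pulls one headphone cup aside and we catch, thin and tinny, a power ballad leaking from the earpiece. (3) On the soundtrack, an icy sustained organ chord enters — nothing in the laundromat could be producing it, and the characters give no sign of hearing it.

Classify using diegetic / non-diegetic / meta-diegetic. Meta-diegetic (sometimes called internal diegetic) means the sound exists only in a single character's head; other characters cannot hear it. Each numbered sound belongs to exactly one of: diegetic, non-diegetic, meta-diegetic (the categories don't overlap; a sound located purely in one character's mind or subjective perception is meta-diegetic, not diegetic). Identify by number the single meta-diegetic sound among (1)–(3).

(1) it lives in Rafael's subjectivity, not in the laundromat → meta-diegetic.
Sound (2): the headphones are an on-screen source, so diegetic.
(3) it has no source in the story world and no character can hear it — it's underscore → non-diegetic.
Only (1) is meta-diegetic.

1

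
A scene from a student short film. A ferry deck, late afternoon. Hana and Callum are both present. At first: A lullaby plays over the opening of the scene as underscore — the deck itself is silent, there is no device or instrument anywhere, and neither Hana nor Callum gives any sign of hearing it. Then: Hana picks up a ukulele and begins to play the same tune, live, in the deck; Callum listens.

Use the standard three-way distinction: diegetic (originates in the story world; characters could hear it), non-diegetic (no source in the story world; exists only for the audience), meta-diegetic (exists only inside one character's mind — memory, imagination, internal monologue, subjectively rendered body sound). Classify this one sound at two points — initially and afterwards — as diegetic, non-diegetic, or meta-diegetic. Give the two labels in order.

Initially: no in-world source exists and no character can hear it — underscore → non-diegetic.
Afterwards: a ukulele is now a real source in the story world and the characters hear it → diegetic.

non-diegetic, diegetic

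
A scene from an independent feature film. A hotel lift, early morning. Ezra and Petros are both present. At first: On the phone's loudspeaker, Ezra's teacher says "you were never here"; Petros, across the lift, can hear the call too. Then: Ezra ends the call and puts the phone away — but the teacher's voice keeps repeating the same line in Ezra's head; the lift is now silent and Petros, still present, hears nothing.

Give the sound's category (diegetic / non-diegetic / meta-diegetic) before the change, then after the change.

diegetic, meta-diegetic

Before the change: the loudspeaker is an in-world source; both Ezra and Petros hear the call → diegetic.
After the change: with the phone off, the voice continues only as Ezra's private mental replay — Petros can't hear it → meta-diegetic.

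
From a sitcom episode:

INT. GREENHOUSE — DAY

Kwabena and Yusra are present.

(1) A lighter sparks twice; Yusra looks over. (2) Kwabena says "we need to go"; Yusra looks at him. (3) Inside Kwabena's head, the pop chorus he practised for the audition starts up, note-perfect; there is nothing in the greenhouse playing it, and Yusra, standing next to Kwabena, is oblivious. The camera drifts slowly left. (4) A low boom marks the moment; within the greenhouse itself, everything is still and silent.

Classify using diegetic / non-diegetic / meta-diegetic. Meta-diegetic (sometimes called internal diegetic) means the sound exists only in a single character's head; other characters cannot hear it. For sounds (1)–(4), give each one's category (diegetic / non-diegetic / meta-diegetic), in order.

(1) a lighter is a real object/event in the scene's world → diegetic.
Sound (2): on-screen dialogue — Kwabena speaks and Yusra is there to hear, so diegetic.
(3) remembered music, private to Kwabena — Yusra is oblivious because it isn't in the room → meta-diegetic.
Sound (4): it's a sound-design accent with no in-world source; no one in the scene can hear it, so non-diegetic.

diegetic, diegetic, meta-diegetic, non-diegetic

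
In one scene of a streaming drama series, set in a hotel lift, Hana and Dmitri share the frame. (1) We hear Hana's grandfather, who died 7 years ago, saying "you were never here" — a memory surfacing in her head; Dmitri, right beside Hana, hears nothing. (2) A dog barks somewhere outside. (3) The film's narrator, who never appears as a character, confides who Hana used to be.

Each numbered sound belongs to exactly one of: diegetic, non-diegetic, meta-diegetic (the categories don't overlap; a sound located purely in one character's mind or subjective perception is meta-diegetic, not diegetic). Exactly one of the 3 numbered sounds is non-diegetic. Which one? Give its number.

3

(1) it's Hana's recollection rendered as sound; the other character can't hear it → meta-diegetic.
(2) the sound comes from a dog physically present in the location → diegetic.
(3) is non-diegetic: commentary laid over the scene from outside the fiction.
Only (3) is non-diegetic.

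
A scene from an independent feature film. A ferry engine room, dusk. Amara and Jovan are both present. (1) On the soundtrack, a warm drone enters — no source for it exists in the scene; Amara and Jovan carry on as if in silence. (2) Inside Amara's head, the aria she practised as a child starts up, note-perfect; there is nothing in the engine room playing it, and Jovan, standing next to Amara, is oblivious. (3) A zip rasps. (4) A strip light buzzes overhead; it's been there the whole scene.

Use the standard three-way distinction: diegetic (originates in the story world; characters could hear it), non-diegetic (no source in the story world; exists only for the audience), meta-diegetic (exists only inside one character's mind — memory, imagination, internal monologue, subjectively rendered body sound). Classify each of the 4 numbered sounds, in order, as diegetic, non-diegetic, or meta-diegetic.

non-diegetic, meta-diegetic, diegetic, diegetic

(1) is non-diegetic: score with no on-screen or off-screen source; it exists for the audience alone.
(2) remembered music, private to Amara — Jovan is oblivious because it isn't in the room → meta-diegetic.
(3) is diegetic: a zip is a real object/event in the scene's world.
(4) is diegetic: a strip light is part of the location's real environment.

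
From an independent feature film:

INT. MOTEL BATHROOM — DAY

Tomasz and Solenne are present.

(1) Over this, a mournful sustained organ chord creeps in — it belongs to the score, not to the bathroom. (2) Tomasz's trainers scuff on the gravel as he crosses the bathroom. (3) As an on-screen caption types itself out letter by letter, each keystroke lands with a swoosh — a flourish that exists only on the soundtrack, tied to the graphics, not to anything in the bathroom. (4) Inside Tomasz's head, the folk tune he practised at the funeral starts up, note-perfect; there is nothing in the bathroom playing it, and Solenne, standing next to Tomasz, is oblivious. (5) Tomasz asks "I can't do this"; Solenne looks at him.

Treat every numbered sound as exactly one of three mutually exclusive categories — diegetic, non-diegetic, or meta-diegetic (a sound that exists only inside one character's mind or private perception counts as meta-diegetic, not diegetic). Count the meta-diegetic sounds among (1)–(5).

1

(1) is non-diegetic: it has no source in the story world and no character can hear it — it's underscore.
Sound (2): Tomasz's footsteps are produced in the story world, so diegetic.
(3) is non-diegetic: the caption isn't part of the story world, so neither is the sound tied to it.
(4) is meta-diegetic: remembered music, private to Tomasz — Solenne is oblivious because it isn't in the room.
(5) is diegetic: on-screen dialogue — Tomasz speaks and Solenne is there to hear.
So 1 of the 5 is meta-diegetic: (4).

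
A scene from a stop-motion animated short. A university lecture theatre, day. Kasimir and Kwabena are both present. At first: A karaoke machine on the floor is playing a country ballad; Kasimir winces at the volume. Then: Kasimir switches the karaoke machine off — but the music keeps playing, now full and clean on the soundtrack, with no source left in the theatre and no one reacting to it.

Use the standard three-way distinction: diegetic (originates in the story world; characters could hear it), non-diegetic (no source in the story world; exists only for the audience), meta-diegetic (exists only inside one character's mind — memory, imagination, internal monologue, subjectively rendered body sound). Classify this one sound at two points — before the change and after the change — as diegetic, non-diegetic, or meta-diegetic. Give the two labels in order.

Before the change: a karaoke machine is a real in-scene source and Kasimir reacts to it → diegetic.
After the change: there is no longer any in-world source and no one can hear it — it has become underscore → non-diegetic.

diegetic, non-diegetic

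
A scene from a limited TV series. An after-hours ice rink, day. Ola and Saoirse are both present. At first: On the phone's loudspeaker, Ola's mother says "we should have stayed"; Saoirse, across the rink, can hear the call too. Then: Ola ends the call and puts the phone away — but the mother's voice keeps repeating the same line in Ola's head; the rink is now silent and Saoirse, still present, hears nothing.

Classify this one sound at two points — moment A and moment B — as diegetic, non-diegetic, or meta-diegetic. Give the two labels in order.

diegetic, meta-diegetic

Moment A: the loudspeaker is an in-world source; both Ola and Saoirse hear the call → diegetic.
Moment B: with the phone off, the voice continues only as Ola's private mental replay — Saoirse can't hear it → meta-diegetic.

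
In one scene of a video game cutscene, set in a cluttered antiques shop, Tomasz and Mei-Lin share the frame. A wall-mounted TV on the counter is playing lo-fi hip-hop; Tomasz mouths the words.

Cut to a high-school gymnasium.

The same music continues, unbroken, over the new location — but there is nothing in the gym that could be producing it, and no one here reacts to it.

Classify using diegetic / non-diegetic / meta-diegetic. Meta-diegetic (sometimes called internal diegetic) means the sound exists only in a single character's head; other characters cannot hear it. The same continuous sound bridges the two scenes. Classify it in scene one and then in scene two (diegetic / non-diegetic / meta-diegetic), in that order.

Scene one: a wall-mounted TV is an on-screen source and Tomasz reacts to it → diegetic.
Scene two: there is no source in the gym and no one hears it — it's now underscore → non-diegetic.

diegetic, non-diegetic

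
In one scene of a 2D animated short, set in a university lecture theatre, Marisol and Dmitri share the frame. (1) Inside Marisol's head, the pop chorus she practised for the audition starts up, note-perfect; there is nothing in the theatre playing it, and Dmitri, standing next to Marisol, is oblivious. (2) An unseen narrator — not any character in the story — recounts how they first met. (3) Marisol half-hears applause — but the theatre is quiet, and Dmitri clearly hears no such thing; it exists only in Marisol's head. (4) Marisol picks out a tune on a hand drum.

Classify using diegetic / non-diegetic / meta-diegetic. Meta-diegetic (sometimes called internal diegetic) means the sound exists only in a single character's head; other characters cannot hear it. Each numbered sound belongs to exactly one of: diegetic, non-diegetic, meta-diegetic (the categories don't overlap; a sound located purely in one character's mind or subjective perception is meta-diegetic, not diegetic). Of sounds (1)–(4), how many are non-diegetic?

Sound (1): it lives in Marisol's subjectivity, not in the theatre, so meta-diegetic.
(2) the narrator exists outside the story world, addressing only the audience → non-diegetic.
(3) is meta-diegetic: subjective to Marisol: the theatre is silent and Dmitri hears nothing.
(4) Marisol is producing the music live, in the story world → diegetic.
Non-diegetic: (2) — that's 1.

1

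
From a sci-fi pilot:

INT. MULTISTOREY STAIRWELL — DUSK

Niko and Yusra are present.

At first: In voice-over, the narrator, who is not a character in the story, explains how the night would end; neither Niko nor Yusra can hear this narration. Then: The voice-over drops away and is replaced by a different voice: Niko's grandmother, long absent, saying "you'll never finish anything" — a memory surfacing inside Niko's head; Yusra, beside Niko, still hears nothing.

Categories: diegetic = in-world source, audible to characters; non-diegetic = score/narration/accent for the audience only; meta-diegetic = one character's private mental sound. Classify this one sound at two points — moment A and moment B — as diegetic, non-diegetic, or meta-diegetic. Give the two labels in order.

Moment A: the external narrator addresses only the audience — outside the story world → non-diegetic.
Moment B: the replacement voice is a memory inside Niko's mind specifically → meta-diegetic.

non-diegetic, meta-diegetic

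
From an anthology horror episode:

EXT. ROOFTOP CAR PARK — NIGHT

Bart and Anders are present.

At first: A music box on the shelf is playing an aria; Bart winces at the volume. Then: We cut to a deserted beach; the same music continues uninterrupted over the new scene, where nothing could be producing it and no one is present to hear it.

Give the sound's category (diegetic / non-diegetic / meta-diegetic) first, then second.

diegetic, non-diegetic

First: a music box is a real in-scene source and Bart reacts to it → diegetic.
Second: there is no longer any in-world source and no one can hear it — it has become underscore → non-diegetic.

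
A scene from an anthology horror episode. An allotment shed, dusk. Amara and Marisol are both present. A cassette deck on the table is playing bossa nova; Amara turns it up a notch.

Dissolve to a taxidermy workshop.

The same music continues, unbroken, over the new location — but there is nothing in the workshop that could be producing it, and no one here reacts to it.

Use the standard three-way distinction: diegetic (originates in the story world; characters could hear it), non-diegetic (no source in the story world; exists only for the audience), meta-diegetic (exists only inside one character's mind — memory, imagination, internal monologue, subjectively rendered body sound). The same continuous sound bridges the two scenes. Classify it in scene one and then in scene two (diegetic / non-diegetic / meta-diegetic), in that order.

diegetic, non-diegetic

Scene one: a cassette deck is an on-screen source and Amara reacts to it → diegetic.
Scene two: there is no source in the workshop and no one hears it — it's now underscore → non-diegetic.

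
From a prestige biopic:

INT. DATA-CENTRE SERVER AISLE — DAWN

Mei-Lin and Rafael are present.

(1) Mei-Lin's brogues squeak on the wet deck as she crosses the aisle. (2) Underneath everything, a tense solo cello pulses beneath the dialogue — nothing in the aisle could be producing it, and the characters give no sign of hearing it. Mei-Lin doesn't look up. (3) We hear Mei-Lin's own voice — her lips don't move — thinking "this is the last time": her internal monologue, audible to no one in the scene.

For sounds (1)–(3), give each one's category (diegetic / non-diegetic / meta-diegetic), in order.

(1) a character's body making contact with the set — an in-world sound → diegetic.
Sound (2): score with no on-screen or off-screen source; it exists for the audience alone, so non-diegetic.
(3) is meta-diegetic: Mei-Lin's thought-voice: a private mental sound no other character can hear.

diegetic, non-diegetic, meta-diegetic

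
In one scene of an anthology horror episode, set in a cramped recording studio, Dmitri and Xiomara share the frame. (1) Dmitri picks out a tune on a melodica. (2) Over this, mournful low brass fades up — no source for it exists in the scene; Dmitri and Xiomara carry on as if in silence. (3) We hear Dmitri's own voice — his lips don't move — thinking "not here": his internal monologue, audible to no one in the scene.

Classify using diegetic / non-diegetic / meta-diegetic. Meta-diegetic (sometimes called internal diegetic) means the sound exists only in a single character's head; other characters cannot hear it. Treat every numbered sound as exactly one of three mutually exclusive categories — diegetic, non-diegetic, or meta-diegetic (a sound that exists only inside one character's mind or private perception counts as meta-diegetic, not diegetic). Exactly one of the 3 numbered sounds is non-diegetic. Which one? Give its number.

2

Sound (1): a character is playing a melodica on screen, so diegetic.
(2) score with no on-screen or off-screen source; it exists for the audience alone → non-diegetic.
Sound (3): it's Dmitri's unspoken thought, heard only by the audience via his subjectivity, so meta-diegetic.
Only (2) is non-diegetic.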